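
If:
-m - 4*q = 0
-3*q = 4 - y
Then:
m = 16/3 - 4*y/3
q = y/3 - 4/3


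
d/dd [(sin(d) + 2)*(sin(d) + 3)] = (2*sin(d) + 5)*cos(d)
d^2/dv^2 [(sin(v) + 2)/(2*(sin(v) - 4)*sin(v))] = (-sin(v)^2 - 12*sin(v) + 26 - 20/sin(v) - 48/sin(v)^2 + 64/sin(v)^3)/(2*(sin(v) - 4)^3)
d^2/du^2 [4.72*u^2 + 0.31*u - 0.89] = 9.44000000000000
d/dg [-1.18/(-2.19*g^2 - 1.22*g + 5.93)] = (-5.1684*g - 1.4396)/(2.19*g^2 + 1.22*g - 5.93)^2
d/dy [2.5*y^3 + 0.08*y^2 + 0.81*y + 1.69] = 7.5*y^2 + 0.16*y + 0.81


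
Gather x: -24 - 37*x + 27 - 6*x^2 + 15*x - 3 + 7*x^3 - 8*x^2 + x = 7*x^3 - 14*x^2 - 21*x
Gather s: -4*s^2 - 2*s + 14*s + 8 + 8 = -4*s^2 + 12*s + 16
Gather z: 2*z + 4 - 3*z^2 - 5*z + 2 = -3*z^2 - 3*z + 6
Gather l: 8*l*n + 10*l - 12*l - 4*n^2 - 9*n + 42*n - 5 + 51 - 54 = l*(8*n - 2) - 4*n^2 + 33*n - 8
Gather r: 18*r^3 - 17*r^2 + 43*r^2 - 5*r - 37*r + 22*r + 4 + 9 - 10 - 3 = 18*r^3 + 26*r^2 - 20*r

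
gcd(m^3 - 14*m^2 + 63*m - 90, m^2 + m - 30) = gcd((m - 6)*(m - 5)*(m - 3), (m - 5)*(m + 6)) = m - 5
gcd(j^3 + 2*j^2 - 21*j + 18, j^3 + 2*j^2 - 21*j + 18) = j^3 + 2*j^2 - 21*j + 18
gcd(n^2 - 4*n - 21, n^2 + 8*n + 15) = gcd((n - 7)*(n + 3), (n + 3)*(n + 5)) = n + 3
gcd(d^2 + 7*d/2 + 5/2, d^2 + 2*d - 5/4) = d + 5/2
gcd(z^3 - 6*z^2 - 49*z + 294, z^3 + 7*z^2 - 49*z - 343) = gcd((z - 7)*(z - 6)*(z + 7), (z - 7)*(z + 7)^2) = z^2 - 49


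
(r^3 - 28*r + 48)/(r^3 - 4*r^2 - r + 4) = (r^2 + 4*r - 12)/(r^2 - 1)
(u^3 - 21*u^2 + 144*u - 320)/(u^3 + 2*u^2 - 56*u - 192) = (u^2 - 13*u + 40)/(u^2 + 10*u + 24)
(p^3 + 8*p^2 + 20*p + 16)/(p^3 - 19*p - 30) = (p^2 + 6*p + 8)/(p^2 - 2*p - 15)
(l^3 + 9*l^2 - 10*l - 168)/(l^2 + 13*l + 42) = l - 4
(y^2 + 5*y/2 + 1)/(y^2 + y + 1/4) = 2*(y + 2)/(2*y + 1)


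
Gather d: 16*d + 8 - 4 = 16*d + 4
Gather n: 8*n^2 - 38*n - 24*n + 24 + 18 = 8*n^2 - 62*n + 42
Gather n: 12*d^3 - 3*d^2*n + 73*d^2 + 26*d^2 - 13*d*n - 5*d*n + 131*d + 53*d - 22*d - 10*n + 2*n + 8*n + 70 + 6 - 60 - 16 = 12*d^3 + 99*d^2 + 162*d + n*(-3*d^2 - 18*d)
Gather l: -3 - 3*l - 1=-3*l - 4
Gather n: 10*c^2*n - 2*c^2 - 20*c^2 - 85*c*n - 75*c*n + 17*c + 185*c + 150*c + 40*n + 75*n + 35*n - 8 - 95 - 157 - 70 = -22*c^2 + 352*c + n*(10*c^2 - 160*c + 150) - 330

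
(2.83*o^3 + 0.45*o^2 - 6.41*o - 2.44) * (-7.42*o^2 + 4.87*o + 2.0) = -20.9986*o^5 + 10.4431*o^4 + 55.4137*o^3 - 12.2119*o^2 - 24.7028*o - 4.88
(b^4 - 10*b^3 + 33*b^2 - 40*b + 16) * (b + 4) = b^5 - 6*b^4 - 7*b^3 + 92*b^2 - 144*b + 64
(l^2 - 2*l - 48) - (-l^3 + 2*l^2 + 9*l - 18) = l^3 - l^2 - 11*l - 30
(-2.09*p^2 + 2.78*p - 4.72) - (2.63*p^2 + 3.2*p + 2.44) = -4.72*p^2 - 0.42*p - 7.16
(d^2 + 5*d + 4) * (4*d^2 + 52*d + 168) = 4*d^4 + 72*d^3 + 444*d^2 + 1048*d + 672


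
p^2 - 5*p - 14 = (p - 7)*(p + 2)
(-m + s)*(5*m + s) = -5*m^2 + 4*m*s + s^2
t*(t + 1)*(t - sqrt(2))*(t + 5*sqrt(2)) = t^4 + t^3 + 4*sqrt(2)*t^3 - 10*t^2 + 4*sqrt(2)*t^2 - 10*t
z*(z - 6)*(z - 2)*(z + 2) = z^4 - 6*z^3 - 4*z^2 + 24*z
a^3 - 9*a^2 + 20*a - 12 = (a - 6)*(a - 2)*(a - 1)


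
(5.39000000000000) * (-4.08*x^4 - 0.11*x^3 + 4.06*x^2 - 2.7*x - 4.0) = -21.9912*x^4 - 0.5929*x^3 + 21.8834*x^2 - 14.553*x - 21.56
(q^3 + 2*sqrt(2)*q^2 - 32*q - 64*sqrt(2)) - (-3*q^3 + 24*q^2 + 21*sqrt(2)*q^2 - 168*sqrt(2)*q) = 4*q^3 - 19*sqrt(2)*q^2 - 24*q^2 - 32*q + 168*sqrt(2)*q - 64*sqrt(2)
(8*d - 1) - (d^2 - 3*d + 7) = -d^2 + 11*d - 8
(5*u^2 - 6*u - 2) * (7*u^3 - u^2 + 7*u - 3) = 35*u^5 - 47*u^4 + 27*u^3 - 55*u^2 + 4*u + 6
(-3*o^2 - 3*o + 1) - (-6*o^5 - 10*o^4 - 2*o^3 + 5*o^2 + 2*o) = 6*o^5 + 10*o^4 + 2*o^3 - 8*o^2 - 5*o + 1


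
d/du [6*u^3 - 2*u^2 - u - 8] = 18*u^2 - 4*u - 1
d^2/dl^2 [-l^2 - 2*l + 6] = -2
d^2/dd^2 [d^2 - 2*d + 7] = 2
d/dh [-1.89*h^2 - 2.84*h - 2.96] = -3.78*h - 2.84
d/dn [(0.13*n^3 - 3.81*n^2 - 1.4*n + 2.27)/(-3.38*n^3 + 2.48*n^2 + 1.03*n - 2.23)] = (-12.5554*n^4 - 9.1962*n^3 + 21.6958*n^2 + 5.7334*n + 0.7839)/(11.4244*n^6 - 16.7648*n^5 - 0.812399999999999*n^4 + 20.1836*n^3 - 9.9999*n^2 - 4.5938*n + 4.9729)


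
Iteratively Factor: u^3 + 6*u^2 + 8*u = (u)*(u^2 + 6*u + 8) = u*(u + 4)*(u + 2)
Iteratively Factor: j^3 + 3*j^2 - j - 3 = (j + 3)*(j^2 - 1) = (j + 1)*(j + 3)*(j - 1)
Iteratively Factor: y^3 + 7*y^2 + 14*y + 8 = (y + 1)*(y^2 + 6*y + 8) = (y + 1)*(y + 2)*(y + 4)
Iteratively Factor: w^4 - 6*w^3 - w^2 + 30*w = (w + 2)*(w^3 - 8*w^2 + 15*w) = (w - 3)*(w + 2)*(w^2 - 5*w) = (w - 5)*(w - 3)*(w + 2)*(w)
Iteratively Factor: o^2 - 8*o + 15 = (o - 5)*(o - 3)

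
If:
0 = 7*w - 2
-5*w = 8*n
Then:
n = -5/28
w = 2/7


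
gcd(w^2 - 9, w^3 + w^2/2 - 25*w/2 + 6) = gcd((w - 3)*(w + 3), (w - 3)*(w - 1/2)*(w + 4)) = w - 3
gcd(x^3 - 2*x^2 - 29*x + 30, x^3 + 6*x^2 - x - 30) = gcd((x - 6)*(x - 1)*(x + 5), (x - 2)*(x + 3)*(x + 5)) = x + 5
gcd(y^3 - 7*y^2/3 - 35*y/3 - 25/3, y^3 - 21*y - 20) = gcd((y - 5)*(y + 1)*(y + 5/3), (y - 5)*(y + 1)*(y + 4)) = y^2 - 4*y - 5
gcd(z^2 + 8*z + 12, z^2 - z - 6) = z + 2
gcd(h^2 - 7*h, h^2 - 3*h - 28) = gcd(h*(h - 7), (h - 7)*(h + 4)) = h - 7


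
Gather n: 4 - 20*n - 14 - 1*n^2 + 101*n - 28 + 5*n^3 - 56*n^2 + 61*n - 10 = 5*n^3 - 57*n^2 + 142*n - 48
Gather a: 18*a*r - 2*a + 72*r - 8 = a*(18*r - 2) + 72*r - 8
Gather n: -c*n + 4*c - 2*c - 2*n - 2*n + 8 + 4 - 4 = 2*c + n*(-c - 4) + 8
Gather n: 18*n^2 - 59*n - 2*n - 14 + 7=18*n^2 - 61*n - 7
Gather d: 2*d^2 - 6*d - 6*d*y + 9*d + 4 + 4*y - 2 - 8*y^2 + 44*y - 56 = 2*d^2 + d*(3 - 6*y) - 8*y^2 + 48*y - 54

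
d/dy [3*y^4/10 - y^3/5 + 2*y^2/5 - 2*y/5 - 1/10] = 6*y^3/5 - 3*y^2/5 + 4*y/5 - 2/5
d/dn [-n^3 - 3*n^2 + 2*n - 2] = -3*n^2 - 6*n + 2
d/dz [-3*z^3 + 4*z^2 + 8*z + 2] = -9*z^2 + 8*z + 8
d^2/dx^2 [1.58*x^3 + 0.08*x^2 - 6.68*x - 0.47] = 9.48*x + 0.16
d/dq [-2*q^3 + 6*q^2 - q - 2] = -6*q^2 + 12*q - 1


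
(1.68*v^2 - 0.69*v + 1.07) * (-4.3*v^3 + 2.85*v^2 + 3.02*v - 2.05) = -7.224*v^5 + 7.755*v^4 - 1.4939*v^3 - 2.4783*v^2 + 4.6459*v - 2.1935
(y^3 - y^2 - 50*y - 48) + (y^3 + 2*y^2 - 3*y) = 2*y^3 + y^2 - 53*y - 48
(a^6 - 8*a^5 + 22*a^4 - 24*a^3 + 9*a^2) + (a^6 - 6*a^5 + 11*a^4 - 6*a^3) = 2*a^6 - 14*a^5 + 33*a^4 - 30*a^3 + 9*a^2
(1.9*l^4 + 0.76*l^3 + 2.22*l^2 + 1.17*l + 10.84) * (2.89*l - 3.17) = 5.491*l^5 - 3.8266*l^4 + 4.0066*l^3 - 3.6561*l^2 + 27.6187*l - 34.3628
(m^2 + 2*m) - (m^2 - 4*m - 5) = 6*m + 5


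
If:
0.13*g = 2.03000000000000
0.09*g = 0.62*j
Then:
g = 15.62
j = 2.27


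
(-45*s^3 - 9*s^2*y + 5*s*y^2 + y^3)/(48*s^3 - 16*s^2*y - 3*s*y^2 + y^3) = (15*s^2 + 8*s*y + y^2)/(-16*s^2 + y^2)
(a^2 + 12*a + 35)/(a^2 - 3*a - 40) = (a + 7)/(a - 8)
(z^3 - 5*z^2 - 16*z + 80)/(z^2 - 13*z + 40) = (z^2 - 16)/(z - 8)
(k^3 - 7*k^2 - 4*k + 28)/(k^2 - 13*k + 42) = (k^2 - 4)/(k - 6)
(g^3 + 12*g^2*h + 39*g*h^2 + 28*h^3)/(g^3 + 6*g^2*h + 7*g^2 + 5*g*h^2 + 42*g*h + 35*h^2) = (g^2 + 11*g*h + 28*h^2)/(g^2 + 5*g*h + 7*g + 35*h)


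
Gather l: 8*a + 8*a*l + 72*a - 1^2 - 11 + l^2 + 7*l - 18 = 80*a + l^2 + l*(8*a + 7) - 30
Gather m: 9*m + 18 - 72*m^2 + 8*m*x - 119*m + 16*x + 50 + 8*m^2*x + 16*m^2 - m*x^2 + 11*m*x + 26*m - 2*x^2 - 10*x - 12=m^2*(8*x - 56) + m*(-x^2 + 19*x - 84) - 2*x^2 + 6*x + 56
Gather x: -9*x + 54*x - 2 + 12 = 45*x + 10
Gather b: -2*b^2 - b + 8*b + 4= -2*b^2 + 7*b + 4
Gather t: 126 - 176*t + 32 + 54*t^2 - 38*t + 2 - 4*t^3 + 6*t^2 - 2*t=-4*t^3 + 60*t^2 - 216*t + 160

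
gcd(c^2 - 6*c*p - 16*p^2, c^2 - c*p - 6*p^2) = c + 2*p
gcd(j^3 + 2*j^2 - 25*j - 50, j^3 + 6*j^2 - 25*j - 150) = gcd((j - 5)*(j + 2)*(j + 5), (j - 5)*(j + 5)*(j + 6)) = j^2 - 25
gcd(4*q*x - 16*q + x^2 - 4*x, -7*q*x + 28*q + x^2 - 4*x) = x - 4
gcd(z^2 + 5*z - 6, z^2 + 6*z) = z + 6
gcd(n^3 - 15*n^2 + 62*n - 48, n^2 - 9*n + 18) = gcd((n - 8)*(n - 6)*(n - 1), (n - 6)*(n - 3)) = n - 6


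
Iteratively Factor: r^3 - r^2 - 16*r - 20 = (r + 2)*(r^2 - 3*r - 10) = (r - 5)*(r + 2)*(r + 2)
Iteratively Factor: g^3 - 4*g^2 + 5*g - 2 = (g - 2)*(g^2 - 2*g + 1) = (g - 2)*(g - 1)*(g - 1)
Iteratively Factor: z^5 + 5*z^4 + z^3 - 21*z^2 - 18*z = (z - 2)*(z^4 + 7*z^3 + 15*z^2 + 9*z) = (z - 2)*(z + 3)*(z^3 + 4*z^2 + 3*z) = z*(z - 2)*(z + 3)*(z^2 + 4*z + 3) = z*(z - 2)*(z + 1)*(z + 3)*(z + 3)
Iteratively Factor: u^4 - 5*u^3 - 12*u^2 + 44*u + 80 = (u + 2)*(u^3 - 7*u^2 + 2*u + 40) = (u + 2)^2*(u^2 - 9*u + 20) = (u - 5)*(u + 2)^2*(u - 4)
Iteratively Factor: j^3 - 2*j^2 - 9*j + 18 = (j - 3)*(j^2 + j - 6) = (j - 3)*(j + 3)*(j - 2)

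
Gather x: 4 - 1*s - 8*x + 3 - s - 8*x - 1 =-2*s - 16*x + 6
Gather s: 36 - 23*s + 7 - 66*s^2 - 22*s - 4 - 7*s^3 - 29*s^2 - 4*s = -7*s^3 - 95*s^2 - 49*s + 39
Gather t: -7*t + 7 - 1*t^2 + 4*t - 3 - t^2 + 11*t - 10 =-2*t^2 + 8*t - 6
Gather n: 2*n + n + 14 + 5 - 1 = 3*n + 18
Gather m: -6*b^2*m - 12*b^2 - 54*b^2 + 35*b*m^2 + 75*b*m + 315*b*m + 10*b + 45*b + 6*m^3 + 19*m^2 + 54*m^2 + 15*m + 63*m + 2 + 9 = -66*b^2 + 55*b + 6*m^3 + m^2*(35*b + 73) + m*(-6*b^2 + 390*b + 78) + 11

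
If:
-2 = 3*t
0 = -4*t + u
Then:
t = -2/3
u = -8/3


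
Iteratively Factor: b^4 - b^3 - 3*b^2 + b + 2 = (b + 1)*(b^3 - 2*b^2 - b + 2) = (b - 1)*(b + 1)*(b^2 - b - 2) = (b - 2)*(b - 1)*(b + 1)*(b + 1)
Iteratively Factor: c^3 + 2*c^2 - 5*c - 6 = (c + 3)*(c^2 - c - 2) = (c - 2)*(c + 3)*(c + 1)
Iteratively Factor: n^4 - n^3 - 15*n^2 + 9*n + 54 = (n + 2)*(n^3 - 3*n^2 - 9*n + 27) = (n - 3)*(n + 2)*(n^2 - 9) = (n - 3)^2*(n + 2)*(n + 3)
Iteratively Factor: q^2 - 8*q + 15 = (q - 3)*(q - 5)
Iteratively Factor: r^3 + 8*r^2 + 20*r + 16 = (r + 2)*(r^2 + 6*r + 8) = (r + 2)*(r + 4)*(r + 2)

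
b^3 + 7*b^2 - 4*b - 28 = (b - 2)*(b + 2)*(b + 7)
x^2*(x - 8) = x^3 - 8*x^2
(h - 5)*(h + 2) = h^2 - 3*h - 10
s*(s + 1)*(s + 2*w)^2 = s^4 + 4*s^3*w + s^3 + 4*s^2*w^2 + 4*s^2*w + 4*s*w^2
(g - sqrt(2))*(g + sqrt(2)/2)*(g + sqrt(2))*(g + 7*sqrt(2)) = g^4 + 15*sqrt(2)*g^3/2 + 5*g^2 - 15*sqrt(2)*g - 14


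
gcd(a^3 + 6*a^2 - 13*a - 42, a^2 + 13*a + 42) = a + 7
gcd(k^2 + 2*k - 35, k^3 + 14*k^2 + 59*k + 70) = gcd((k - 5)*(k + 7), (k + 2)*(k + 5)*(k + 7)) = k + 7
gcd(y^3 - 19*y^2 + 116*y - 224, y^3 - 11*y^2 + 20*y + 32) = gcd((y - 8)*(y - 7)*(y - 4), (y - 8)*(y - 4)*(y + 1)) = y^2 - 12*y + 32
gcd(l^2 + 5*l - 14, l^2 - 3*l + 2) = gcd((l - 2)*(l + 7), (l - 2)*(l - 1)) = l - 2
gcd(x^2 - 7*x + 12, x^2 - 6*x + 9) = x - 3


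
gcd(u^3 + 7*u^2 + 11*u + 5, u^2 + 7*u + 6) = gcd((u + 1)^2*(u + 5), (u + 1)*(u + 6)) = u + 1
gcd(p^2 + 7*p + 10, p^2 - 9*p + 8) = 1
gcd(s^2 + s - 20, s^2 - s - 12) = s - 4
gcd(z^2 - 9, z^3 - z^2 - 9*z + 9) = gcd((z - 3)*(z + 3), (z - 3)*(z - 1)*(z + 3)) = z^2 - 9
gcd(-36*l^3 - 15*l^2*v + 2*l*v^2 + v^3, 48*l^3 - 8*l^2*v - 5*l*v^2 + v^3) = -12*l^2 - l*v + v^2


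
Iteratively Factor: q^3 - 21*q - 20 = (q + 4)*(q^2 - 4*q - 5) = (q + 1)*(q + 4)*(q - 5)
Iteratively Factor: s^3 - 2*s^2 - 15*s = (s)*(s^2 - 2*s - 15) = s*(s - 5)*(s + 3)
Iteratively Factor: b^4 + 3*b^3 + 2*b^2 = (b)*(b^3 + 3*b^2 + 2*b) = b*(b + 1)*(b^2 + 2*b) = b^2*(b + 1)*(b + 2)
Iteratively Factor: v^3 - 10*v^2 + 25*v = (v - 5)*(v^2 - 5*v) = v*(v - 5)*(v - 5)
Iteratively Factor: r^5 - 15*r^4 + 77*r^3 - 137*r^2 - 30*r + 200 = (r - 2)*(r^4 - 13*r^3 + 51*r^2 - 35*r - 100) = (r - 4)*(r - 2)*(r^3 - 9*r^2 + 15*r + 25) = (r - 5)*(r - 4)*(r - 2)*(r^2 - 4*r - 5) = (r - 5)*(r - 4)*(r - 2)*(r + 1)*(r - 5)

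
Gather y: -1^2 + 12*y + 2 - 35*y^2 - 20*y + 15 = -35*y^2 - 8*y + 16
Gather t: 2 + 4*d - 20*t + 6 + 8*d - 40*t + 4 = 12*d - 60*t + 12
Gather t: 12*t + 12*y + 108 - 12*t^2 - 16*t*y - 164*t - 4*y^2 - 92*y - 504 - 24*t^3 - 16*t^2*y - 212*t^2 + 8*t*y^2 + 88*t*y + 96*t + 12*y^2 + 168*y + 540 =-24*t^3 + t^2*(-16*y - 224) + t*(8*y^2 + 72*y - 56) + 8*y^2 + 88*y + 144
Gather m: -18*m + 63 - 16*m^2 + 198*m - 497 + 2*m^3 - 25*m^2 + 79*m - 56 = 2*m^3 - 41*m^2 + 259*m - 490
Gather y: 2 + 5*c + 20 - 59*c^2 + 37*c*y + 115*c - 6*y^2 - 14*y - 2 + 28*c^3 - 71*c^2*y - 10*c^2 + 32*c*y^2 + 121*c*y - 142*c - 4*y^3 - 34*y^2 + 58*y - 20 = 28*c^3 - 69*c^2 - 22*c - 4*y^3 + y^2*(32*c - 40) + y*(-71*c^2 + 158*c + 44)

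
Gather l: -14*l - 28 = -14*l - 28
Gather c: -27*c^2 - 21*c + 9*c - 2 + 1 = -27*c^2 - 12*c - 1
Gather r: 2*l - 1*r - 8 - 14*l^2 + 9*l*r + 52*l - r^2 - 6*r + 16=-14*l^2 + 54*l - r^2 + r*(9*l - 7) + 8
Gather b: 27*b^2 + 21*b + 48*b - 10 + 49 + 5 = 27*b^2 + 69*b + 44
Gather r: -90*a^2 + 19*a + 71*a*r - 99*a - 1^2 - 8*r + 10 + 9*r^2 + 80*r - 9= -90*a^2 - 80*a + 9*r^2 + r*(71*a + 72)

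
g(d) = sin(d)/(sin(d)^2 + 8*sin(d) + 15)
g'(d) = (-2*sin(d)*cos(d) - 8*cos(d))*sin(d)/(sin(d)^2 + 8*sin(d) + 15)^2 + cos(d)/(sin(d)^2 + 8*sin(d) + 15) = (cos(d)^2 + 14)*cos(d)/((sin(d) + 3)^2*(sin(d) + 5)^2)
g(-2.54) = -0.05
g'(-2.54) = -0.10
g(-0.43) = -0.04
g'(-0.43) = 0.10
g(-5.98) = 0.02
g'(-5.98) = 0.05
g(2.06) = 0.04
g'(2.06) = -0.01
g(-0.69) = -0.06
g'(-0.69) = 0.11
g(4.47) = -0.12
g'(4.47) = -0.05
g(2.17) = 0.04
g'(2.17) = -0.02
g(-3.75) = 0.03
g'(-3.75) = -0.03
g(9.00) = 0.02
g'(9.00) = -0.04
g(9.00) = 0.02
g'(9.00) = -0.04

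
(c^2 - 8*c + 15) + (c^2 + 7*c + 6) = 2*c^2 - c + 21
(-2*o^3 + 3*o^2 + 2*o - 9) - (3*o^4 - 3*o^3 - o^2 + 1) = -3*o^4 + o^3 + 4*o^2 + 2*o - 10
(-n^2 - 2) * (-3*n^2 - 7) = 3*n^4 + 13*n^2 + 14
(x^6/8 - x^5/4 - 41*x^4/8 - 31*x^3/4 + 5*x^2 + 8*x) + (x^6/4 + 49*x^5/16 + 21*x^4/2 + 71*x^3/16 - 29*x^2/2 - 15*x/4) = 3*x^6/8 + 45*x^5/16 + 43*x^4/8 - 53*x^3/16 - 19*x^2/2 + 17*x/4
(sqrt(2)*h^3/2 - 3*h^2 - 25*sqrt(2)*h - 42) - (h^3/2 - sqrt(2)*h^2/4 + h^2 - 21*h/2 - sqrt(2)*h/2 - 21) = -h^3/2 + sqrt(2)*h^3/2 - 4*h^2 + sqrt(2)*h^2/4 - 49*sqrt(2)*h/2 + 21*h/2 - 21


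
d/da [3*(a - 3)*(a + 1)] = 6*a - 6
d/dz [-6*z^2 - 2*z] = -12*z - 2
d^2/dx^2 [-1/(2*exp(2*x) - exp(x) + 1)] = (-2*(4*exp(x) - 1)^2*exp(x) + (8*exp(x) - 1)*(2*exp(2*x) - exp(x) + 1))*exp(x)/(2*exp(2*x) - exp(x) + 1)^3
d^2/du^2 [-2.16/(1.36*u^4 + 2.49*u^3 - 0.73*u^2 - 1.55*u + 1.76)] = ((35.2512*u^2 + 32.2704*u - 3.1536)*(1.36*u^4 + 2.49*u^3 - 0.73*u^2 - 1.55*u + 1.76) - 2.16*(5.44*u^3 + 7.47*u^2 - 1.46*u - 1.55)*(10.88*u^3 + 14.94*u^2 - 2.92*u - 3.1))/(1.36*u^4 + 2.49*u^3 - 0.73*u^2 - 1.55*u + 1.76)^3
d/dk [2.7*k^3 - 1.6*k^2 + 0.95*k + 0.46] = 8.1*k^2 - 3.2*k + 0.95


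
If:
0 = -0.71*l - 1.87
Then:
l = -2.63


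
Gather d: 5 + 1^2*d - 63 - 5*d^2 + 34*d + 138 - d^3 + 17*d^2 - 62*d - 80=-d^3 + 12*d^2 - 27*d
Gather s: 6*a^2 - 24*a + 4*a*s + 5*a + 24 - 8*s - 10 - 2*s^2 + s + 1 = 6*a^2 - 19*a - 2*s^2 + s*(4*a - 7) + 15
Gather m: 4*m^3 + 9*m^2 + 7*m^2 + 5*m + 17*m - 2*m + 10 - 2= 4*m^3 + 16*m^2 + 20*m + 8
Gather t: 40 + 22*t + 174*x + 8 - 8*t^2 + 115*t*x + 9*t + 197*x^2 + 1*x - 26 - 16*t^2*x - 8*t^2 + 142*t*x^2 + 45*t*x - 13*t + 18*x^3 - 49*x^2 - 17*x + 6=t^2*(-16*x - 16) + t*(142*x^2 + 160*x + 18) + 18*x^3 + 148*x^2 + 158*x + 28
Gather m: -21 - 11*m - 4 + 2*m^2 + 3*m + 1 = 2*m^2 - 8*m - 24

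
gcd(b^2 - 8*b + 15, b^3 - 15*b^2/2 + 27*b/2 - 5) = b - 5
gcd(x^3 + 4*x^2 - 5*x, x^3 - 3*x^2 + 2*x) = x^2 - x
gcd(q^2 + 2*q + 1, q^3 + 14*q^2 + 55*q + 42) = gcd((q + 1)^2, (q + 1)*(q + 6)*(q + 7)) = q + 1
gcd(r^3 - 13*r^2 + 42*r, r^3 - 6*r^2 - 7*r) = r^2 - 7*r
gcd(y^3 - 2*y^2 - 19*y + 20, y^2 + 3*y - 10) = 1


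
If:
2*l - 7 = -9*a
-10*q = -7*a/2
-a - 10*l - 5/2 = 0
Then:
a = 75/88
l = -59/176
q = 105/352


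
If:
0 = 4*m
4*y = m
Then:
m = 0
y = 0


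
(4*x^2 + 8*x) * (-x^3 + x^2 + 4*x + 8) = -4*x^5 - 4*x^4 + 24*x^3 + 64*x^2 + 64*x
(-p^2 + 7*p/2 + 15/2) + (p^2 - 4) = 7*p/2 + 7/2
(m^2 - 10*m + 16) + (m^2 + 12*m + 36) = 2*m^2 + 2*m + 52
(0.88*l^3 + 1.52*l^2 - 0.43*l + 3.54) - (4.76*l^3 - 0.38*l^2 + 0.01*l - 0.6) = -3.88*l^3 + 1.9*l^2 - 0.44*l + 4.14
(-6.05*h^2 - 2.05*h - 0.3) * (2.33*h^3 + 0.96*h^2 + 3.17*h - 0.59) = -14.0965*h^5 - 10.5845*h^4 - 21.8455*h^3 - 3.217*h^2 + 0.2585*h + 0.177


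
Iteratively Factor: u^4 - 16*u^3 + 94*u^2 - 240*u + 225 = (u - 3)*(u^3 - 13*u^2 + 55*u - 75) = (u - 5)*(u - 3)*(u^2 - 8*u + 15) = (u - 5)*(u - 3)^2*(u - 5)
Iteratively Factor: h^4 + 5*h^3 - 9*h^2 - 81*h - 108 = (h + 3)*(h^3 + 2*h^2 - 15*h - 36) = (h + 3)^2*(h^2 - h - 12) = (h + 3)^3*(h - 4)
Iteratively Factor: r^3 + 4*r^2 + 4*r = (r)*(r^2 + 4*r + 4) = r*(r + 2)*(r + 2)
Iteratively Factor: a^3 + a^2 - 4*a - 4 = (a + 2)*(a^2 - a - 2) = (a + 1)*(a + 2)*(a - 2)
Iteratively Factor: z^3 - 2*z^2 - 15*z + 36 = (z + 4)*(z^2 - 6*z + 9) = (z - 3)*(z + 4)*(z - 3)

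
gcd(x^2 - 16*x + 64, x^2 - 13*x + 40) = x - 8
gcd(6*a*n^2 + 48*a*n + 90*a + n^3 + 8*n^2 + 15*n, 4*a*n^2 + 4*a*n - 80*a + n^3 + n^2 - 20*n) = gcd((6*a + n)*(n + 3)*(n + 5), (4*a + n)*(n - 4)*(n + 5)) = n + 5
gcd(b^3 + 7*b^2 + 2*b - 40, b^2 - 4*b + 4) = b - 2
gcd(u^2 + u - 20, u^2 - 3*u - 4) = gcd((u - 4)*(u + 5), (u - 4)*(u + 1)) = u - 4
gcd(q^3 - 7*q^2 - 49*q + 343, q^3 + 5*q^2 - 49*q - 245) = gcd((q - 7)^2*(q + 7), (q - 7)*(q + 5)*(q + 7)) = q^2 - 49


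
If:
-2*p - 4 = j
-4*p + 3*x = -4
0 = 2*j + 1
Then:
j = -1/2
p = -7/4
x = -11/3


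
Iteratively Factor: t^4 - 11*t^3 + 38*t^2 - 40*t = (t - 2)*(t^3 - 9*t^2 + 20*t) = (t - 4)*(t - 2)*(t^2 - 5*t) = (t - 5)*(t - 4)*(t - 2)*(t)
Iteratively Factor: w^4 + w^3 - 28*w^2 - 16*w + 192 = (w + 4)*(w^3 - 3*w^2 - 16*w + 48) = (w - 3)*(w + 4)*(w^2 - 16) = (w - 4)*(w - 3)*(w + 4)*(w + 4)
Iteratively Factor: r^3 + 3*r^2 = (r)*(r^2 + 3*r) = r^2*(r + 3)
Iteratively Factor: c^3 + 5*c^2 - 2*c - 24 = (c - 2)*(c^2 + 7*c + 12) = (c - 2)*(c + 4)*(c + 3)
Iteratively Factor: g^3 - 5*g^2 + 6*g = (g)*(g^2 - 5*g + 6) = g*(g - 2)*(g - 3)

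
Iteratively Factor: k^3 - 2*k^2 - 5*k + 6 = (k + 2)*(k^2 - 4*k + 3) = (k - 3)*(k + 2)*(k - 1)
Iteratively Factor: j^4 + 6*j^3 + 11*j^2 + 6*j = (j + 2)*(j^3 + 4*j^2 + 3*j) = j*(j + 2)*(j^2 + 4*j + 3) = j*(j + 1)*(j + 2)*(j + 3)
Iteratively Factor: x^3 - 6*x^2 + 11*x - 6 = (x - 3)*(x^2 - 3*x + 2) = (x - 3)*(x - 2)*(x - 1)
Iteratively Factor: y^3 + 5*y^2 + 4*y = (y)*(y^2 + 5*y + 4) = y*(y + 4)*(y + 1)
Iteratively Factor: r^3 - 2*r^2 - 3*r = (r)*(r^2 - 2*r - 3) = r*(r - 3)*(r + 1)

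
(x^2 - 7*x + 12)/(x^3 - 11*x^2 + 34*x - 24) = (x - 3)/(x^2 - 7*x + 6)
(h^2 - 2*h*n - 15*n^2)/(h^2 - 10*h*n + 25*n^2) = (h + 3*n)/(h - 5*n)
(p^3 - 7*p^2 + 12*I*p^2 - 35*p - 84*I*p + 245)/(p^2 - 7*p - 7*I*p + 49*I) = (p^2 + 12*I*p - 35)/(p - 7*I)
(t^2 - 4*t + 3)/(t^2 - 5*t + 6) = (t - 1)/(t - 2)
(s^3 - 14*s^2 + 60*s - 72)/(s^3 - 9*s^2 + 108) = (s - 2)/(s + 3)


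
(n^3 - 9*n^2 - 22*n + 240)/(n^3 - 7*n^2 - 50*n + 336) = (n + 5)/(n + 7)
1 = 1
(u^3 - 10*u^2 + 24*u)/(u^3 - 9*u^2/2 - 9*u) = 2*(u - 4)/(2*u + 3)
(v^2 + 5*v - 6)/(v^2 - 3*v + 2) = (v + 6)/(v - 2)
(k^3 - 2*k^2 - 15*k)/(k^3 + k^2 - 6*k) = (k - 5)/(k - 2)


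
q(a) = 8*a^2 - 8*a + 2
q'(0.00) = -8.00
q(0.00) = 2.00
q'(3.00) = 40.00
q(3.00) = 50.00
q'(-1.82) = -37.12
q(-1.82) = 43.06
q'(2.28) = 28.48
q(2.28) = 25.35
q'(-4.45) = -79.20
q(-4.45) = 196.02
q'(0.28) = -3.52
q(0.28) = 0.39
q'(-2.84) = -53.44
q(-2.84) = 89.24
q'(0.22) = -4.48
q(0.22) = 0.63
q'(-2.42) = -46.72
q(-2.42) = 68.21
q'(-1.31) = -28.96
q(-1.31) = 26.21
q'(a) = 16*a - 8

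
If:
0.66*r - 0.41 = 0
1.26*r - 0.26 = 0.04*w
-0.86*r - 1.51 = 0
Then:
No Solution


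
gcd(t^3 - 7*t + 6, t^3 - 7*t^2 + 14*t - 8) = t^2 - 3*t + 2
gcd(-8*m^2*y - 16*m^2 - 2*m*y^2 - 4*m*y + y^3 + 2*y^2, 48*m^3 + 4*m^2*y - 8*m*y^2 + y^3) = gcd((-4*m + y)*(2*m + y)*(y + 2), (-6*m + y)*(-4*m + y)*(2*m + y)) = -8*m^2 - 2*m*y + y^2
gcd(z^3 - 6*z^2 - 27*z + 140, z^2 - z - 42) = z - 7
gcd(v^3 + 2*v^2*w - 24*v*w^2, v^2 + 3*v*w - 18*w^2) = v + 6*w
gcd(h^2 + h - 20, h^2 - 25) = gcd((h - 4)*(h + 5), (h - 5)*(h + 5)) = h + 5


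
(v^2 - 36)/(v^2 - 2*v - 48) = (v - 6)/(v - 8)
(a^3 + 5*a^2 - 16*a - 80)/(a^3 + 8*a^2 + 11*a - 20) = (a - 4)/(a - 1)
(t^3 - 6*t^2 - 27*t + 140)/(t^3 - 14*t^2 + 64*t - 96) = (t^2 - 2*t - 35)/(t^2 - 10*t + 24)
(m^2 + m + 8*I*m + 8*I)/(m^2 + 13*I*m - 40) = (m + 1)/(m + 5*I)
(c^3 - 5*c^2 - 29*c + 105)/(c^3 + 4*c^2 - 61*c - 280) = (c^2 - 10*c + 21)/(c^2 - c - 56)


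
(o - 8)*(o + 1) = o^2 - 7*o - 8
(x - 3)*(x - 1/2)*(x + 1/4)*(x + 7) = x^4 + 15*x^3/4 - 177*x^2/8 + 19*x/4 + 21/8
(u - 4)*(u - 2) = u^2 - 6*u + 8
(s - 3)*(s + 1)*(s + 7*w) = s^3 + 7*s^2*w - 2*s^2 - 14*s*w - 3*s - 21*w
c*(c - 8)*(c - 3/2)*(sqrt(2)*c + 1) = sqrt(2)*c^4 - 19*sqrt(2)*c^3/2 + c^3 - 19*c^2/2 + 12*sqrt(2)*c^2 + 12*c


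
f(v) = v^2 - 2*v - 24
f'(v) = 2*v - 2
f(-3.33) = -6.25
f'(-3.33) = -8.66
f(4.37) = -13.64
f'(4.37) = 6.74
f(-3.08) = -8.35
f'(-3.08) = -8.16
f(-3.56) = -4.21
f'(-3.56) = -9.12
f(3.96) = -16.24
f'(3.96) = 5.92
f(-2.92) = -9.63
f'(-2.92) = -7.84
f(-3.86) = -1.38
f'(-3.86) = -9.72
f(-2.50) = -12.75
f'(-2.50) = -7.00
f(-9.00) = 75.00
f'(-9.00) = -20.00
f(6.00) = 0.00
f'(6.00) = 10.00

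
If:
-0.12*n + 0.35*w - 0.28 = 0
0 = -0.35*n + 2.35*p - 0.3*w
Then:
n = 2.91666666666667*w - 2.33333333333333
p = 0.562056737588652*w - 0.347517730496454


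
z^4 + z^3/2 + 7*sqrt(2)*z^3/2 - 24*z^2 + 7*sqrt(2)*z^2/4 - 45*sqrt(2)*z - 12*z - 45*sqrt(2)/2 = (z + 1/2)*(z - 3*sqrt(2))*(z + 3*sqrt(2)/2)*(z + 5*sqrt(2))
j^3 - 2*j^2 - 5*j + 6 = (j - 3)*(j - 1)*(j + 2)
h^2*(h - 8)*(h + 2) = h^4 - 6*h^3 - 16*h^2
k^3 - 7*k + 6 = (k - 2)*(k - 1)*(k + 3)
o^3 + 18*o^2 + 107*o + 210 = (o + 5)*(o + 6)*(o + 7)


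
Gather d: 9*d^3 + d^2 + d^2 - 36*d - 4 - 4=9*d^3 + 2*d^2 - 36*d - 8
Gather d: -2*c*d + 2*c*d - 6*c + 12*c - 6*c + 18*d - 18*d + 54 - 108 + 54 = 0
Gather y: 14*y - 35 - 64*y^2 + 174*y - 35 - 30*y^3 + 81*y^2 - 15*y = -30*y^3 + 17*y^2 + 173*y - 70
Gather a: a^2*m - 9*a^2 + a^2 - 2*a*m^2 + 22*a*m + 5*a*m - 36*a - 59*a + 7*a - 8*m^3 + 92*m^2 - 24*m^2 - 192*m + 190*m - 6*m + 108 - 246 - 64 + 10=a^2*(m - 8) + a*(-2*m^2 + 27*m - 88) - 8*m^3 + 68*m^2 - 8*m - 192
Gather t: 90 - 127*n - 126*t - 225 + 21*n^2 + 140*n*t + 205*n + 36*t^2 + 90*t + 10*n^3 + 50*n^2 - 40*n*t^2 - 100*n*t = 10*n^3 + 71*n^2 + 78*n + t^2*(36 - 40*n) + t*(40*n - 36) - 135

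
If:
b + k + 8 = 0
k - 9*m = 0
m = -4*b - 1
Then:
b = -1/35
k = -279/35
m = -31/35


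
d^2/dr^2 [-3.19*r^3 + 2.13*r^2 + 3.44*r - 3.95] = 4.26 - 19.14*r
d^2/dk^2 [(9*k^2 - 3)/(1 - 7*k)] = 276/(343*k^3 - 147*k^2 + 21*k - 1)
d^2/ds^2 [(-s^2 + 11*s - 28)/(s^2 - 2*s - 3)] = 2*(9*s^3 - 93*s^2 + 267*s - 271)/(s^6 - 6*s^5 + 3*s^4 + 28*s^3 - 9*s^2 - 54*s - 27)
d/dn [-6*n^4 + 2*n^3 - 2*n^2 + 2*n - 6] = -24*n^3 + 6*n^2 - 4*n + 2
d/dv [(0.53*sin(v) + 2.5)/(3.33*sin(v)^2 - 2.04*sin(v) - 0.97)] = (-1.7649*sin(v)^2 - 16.65*sin(v) + 4.5859)*cos(v)/(11.0889*sin(v)^4 - 13.5864*sin(v)^3 - 2.2986*sin(v)^2 + 3.9576*sin(v) + 0.9409)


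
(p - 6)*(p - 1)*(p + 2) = p^3 - 5*p^2 - 8*p + 12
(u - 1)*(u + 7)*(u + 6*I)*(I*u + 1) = I*u^4 - 5*u^3 + 6*I*u^3 - 30*u^2 - I*u^2 + 35*u + 36*I*u - 42*I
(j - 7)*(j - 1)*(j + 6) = j^3 - 2*j^2 - 41*j + 42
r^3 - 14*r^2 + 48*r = r*(r - 8)*(r - 6)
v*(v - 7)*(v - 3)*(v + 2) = v^4 - 8*v^3 + v^2 + 42*v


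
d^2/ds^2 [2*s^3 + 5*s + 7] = 12*s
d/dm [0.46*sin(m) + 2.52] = 0.46*cos(m)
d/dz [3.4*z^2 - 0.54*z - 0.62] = 6.8*z - 0.54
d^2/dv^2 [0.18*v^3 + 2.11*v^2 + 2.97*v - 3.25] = 1.08*v + 4.22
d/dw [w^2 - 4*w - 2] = 2*w - 4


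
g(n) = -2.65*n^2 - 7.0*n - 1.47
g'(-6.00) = 24.80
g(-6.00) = -54.87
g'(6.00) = -38.80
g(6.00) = -138.87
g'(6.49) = -41.40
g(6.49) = -158.52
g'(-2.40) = 5.72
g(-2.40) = 0.07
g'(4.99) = -33.45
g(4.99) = -102.39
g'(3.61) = -26.13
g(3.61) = -61.28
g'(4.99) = -33.45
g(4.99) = -102.39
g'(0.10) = -7.53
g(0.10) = -2.20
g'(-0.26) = -5.62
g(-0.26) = 0.17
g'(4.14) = -28.94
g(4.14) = -75.87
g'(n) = -5.3*n - 7.0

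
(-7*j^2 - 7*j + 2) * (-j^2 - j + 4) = 7*j^4 + 14*j^3 - 23*j^2 - 30*j + 8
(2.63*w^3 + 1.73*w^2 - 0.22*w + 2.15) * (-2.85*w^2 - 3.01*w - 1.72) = -7.4955*w^5 - 12.8468*w^4 - 9.1039*w^3 - 8.4409*w^2 - 6.0931*w - 3.698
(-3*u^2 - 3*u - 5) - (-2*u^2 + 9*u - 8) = -u^2 - 12*u + 3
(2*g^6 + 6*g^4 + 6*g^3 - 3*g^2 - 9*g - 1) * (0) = 0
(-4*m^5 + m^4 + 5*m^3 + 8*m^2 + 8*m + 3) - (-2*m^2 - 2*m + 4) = -4*m^5 + m^4 + 5*m^3 + 10*m^2 + 10*m - 1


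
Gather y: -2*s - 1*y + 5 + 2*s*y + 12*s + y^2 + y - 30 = 2*s*y + 10*s + y^2 - 25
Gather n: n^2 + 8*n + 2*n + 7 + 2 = n^2 + 10*n + 9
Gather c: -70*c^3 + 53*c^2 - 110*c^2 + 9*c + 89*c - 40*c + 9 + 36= -70*c^3 - 57*c^2 + 58*c + 45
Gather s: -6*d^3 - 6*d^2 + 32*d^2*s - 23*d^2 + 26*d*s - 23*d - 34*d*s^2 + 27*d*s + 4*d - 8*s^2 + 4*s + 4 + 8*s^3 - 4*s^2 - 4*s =-6*d^3 - 29*d^2 - 19*d + 8*s^3 + s^2*(-34*d - 12) + s*(32*d^2 + 53*d) + 4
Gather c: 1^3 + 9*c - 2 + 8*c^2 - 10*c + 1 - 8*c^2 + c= 0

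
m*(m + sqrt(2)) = m^2 + sqrt(2)*m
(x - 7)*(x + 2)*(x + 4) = x^3 - x^2 - 34*x - 56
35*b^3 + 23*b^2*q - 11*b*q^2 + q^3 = (-7*b + q)*(-5*b + q)*(b + q)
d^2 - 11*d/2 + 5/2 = (d - 5)*(d - 1/2)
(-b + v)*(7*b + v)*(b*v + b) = -7*b^3*v - 7*b^3 + 6*b^2*v^2 + 6*b^2*v + b*v^3 + b*v^2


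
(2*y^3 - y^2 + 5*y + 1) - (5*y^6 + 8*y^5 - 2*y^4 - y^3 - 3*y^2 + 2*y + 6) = -5*y^6 - 8*y^5 + 2*y^4 + 3*y^3 + 2*y^2 + 3*y - 5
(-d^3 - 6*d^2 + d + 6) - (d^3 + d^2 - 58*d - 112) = -2*d^3 - 7*d^2 + 59*d + 118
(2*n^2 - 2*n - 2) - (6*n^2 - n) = -4*n^2 - n - 2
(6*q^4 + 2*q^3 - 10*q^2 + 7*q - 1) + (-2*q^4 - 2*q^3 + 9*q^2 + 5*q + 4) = 4*q^4 - q^2 + 12*q + 3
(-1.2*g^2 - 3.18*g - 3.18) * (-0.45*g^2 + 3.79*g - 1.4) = 0.54*g^4 - 3.117*g^3 - 8.9412*g^2 - 7.6002*g + 4.452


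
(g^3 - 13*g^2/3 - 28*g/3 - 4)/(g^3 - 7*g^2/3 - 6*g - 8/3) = (g - 6)/(g - 4)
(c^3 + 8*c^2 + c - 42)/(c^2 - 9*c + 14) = (c^2 + 10*c + 21)/(c - 7)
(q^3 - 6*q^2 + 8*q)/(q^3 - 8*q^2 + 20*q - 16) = q/(q - 2)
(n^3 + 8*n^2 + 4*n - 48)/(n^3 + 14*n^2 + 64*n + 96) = (n - 2)/(n + 4)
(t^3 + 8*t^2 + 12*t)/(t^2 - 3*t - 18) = t*(t^2 + 8*t + 12)/(t^2 - 3*t - 18)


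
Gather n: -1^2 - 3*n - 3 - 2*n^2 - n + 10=-2*n^2 - 4*n + 6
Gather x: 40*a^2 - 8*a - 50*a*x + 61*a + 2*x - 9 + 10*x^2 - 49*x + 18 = 40*a^2 + 53*a + 10*x^2 + x*(-50*a - 47) + 9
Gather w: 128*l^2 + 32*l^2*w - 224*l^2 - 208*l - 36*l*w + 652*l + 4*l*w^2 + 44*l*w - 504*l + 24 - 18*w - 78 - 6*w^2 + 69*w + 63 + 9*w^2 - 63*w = -96*l^2 - 60*l + w^2*(4*l + 3) + w*(32*l^2 + 8*l - 12) + 9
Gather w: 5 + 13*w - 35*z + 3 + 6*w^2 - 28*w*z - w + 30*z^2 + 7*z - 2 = 6*w^2 + w*(12 - 28*z) + 30*z^2 - 28*z + 6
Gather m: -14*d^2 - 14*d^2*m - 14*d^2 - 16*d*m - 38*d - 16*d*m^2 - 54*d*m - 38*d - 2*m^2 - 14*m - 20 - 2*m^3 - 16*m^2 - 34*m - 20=-28*d^2 - 76*d - 2*m^3 + m^2*(-16*d - 18) + m*(-14*d^2 - 70*d - 48) - 40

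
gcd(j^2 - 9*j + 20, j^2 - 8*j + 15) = j - 5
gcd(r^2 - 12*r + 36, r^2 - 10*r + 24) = r - 6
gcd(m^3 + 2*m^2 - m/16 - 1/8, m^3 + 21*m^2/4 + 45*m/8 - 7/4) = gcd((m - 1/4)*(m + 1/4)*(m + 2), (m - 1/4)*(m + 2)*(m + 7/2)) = m^2 + 7*m/4 - 1/2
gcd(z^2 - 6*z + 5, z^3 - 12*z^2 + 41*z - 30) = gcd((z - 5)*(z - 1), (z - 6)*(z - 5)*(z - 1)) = z^2 - 6*z + 5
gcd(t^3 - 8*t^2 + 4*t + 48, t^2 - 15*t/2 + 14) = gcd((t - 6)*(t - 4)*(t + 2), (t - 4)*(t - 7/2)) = t - 4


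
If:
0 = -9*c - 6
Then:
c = -2/3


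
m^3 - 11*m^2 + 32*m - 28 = (m - 7)*(m - 2)^2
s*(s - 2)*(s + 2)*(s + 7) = s^4 + 7*s^3 - 4*s^2 - 28*s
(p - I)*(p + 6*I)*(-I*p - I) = -I*p^3 + 5*p^2 - I*p^2 + 5*p - 6*I*p - 6*I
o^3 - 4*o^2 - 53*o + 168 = (o - 8)*(o - 3)*(o + 7)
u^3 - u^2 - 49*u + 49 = (u - 7)*(u - 1)*(u + 7)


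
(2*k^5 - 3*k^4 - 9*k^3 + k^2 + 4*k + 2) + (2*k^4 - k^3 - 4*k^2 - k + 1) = 2*k^5 - k^4 - 10*k^3 - 3*k^2 + 3*k + 3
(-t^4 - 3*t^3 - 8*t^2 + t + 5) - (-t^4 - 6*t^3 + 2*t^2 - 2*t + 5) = 3*t^3 - 10*t^2 + 3*t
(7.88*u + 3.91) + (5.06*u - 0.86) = 12.94*u + 3.05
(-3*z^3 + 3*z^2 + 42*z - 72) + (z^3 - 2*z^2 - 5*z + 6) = -2*z^3 + z^2 + 37*z - 66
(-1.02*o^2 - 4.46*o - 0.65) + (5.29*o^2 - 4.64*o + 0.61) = 4.27*o^2 - 9.1*o - 0.04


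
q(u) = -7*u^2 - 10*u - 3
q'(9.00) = -136.00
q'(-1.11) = 5.54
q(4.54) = -192.68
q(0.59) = -11.34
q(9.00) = -660.00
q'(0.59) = -18.26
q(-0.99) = 0.04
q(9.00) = -660.00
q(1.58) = -36.27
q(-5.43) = -155.09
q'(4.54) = -73.56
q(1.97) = -49.87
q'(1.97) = -37.58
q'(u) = -14*u - 10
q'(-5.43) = 66.02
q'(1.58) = -32.12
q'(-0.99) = 3.86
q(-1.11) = -0.52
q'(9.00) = -136.00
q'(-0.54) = -2.44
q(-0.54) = 0.36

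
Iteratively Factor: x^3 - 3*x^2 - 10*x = (x + 2)*(x^2 - 5*x) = (x - 5)*(x + 2)*(x)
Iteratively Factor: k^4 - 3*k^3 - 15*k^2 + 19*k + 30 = (k + 1)*(k^3 - 4*k^2 - 11*k + 30) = (k + 1)*(k + 3)*(k^2 - 7*k + 10) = (k - 5)*(k + 1)*(k + 3)*(k - 2)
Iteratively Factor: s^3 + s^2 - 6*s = (s - 2)*(s^2 + 3*s) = (s - 2)*(s + 3)*(s)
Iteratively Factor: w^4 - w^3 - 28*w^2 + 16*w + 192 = (w + 3)*(w^3 - 4*w^2 - 16*w + 64) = (w - 4)*(w + 3)*(w^2 - 16) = (w - 4)*(w + 3)*(w + 4)*(w - 4)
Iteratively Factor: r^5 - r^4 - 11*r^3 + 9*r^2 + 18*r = (r - 3)*(r^4 + 2*r^3 - 5*r^2 - 6*r) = (r - 3)*(r + 1)*(r^3 + r^2 - 6*r) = (r - 3)*(r - 2)*(r + 1)*(r^2 + 3*r) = r*(r - 3)*(r - 2)*(r + 1)*(r + 3)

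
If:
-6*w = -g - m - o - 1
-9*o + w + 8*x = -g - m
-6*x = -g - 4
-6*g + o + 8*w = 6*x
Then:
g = 6*x - 4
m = 1592*x/87 - 997/87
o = 358*x/87 - 176/87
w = 412*x/87 - 239/87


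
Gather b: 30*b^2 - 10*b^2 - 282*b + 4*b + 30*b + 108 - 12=20*b^2 - 248*b + 96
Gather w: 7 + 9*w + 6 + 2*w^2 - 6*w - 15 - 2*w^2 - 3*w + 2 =0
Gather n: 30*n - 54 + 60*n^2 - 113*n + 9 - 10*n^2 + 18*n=50*n^2 - 65*n - 45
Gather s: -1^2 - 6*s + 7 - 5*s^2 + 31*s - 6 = -5*s^2 + 25*s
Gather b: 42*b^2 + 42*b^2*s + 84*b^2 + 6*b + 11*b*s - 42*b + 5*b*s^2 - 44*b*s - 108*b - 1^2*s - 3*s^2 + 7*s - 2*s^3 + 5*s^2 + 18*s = b^2*(42*s + 126) + b*(5*s^2 - 33*s - 144) - 2*s^3 + 2*s^2 + 24*s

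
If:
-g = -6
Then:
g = 6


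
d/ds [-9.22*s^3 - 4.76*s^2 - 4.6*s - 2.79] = -27.66*s^2 - 9.52*s - 4.6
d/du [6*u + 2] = 6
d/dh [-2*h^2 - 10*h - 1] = -4*h - 10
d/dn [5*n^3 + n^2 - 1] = n*(15*n + 2)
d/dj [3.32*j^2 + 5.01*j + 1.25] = 6.64*j + 5.01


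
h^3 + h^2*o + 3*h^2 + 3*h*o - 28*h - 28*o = (h - 4)*(h + 7)*(h + o)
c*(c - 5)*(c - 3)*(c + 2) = c^4 - 6*c^3 - c^2 + 30*c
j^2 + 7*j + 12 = (j + 3)*(j + 4)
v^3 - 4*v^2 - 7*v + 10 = (v - 5)*(v - 1)*(v + 2)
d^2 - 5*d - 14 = (d - 7)*(d + 2)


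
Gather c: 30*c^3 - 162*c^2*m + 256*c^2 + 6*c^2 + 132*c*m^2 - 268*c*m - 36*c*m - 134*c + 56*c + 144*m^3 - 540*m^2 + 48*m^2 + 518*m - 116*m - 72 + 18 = 30*c^3 + c^2*(262 - 162*m) + c*(132*m^2 - 304*m - 78) + 144*m^3 - 492*m^2 + 402*m - 54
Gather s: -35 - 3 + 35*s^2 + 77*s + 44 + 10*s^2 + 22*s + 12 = 45*s^2 + 99*s + 18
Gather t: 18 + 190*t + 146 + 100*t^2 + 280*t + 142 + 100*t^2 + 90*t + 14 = 200*t^2 + 560*t + 320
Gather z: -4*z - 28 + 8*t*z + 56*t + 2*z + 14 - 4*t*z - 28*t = 28*t + z*(4*t - 2) - 14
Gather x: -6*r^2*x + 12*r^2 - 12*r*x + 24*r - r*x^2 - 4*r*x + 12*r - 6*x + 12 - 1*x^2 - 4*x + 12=12*r^2 + 36*r + x^2*(-r - 1) + x*(-6*r^2 - 16*r - 10) + 24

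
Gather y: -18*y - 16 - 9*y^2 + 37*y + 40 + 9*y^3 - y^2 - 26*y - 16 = 9*y^3 - 10*y^2 - 7*y + 8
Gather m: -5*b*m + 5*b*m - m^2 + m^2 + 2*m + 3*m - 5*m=0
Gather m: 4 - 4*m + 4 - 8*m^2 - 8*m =-8*m^2 - 12*m + 8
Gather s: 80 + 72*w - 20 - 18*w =54*w + 60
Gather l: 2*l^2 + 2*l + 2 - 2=2*l^2 + 2*l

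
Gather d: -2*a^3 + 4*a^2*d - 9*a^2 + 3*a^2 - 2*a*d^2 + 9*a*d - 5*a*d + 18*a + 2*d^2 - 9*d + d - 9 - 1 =-2*a^3 - 6*a^2 + 18*a + d^2*(2 - 2*a) + d*(4*a^2 + 4*a - 8) - 10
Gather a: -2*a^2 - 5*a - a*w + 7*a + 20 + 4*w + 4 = -2*a^2 + a*(2 - w) + 4*w + 24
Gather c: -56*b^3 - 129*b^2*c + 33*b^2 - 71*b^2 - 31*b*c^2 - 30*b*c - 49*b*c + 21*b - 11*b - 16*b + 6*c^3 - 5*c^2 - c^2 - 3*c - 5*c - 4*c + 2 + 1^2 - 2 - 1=-56*b^3 - 38*b^2 - 6*b + 6*c^3 + c^2*(-31*b - 6) + c*(-129*b^2 - 79*b - 12)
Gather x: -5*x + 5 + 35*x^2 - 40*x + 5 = 35*x^2 - 45*x + 10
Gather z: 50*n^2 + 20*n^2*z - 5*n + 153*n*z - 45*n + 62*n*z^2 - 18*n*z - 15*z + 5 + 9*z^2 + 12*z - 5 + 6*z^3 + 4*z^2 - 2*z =50*n^2 - 50*n + 6*z^3 + z^2*(62*n + 13) + z*(20*n^2 + 135*n - 5)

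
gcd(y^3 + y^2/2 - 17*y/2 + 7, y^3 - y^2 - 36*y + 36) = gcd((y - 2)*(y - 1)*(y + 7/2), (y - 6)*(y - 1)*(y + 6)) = y - 1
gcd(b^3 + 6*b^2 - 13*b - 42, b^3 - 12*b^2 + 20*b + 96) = b + 2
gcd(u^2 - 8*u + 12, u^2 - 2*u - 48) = 1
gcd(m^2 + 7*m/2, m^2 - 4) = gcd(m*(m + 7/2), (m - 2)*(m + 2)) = 1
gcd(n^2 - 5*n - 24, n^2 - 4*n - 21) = n + 3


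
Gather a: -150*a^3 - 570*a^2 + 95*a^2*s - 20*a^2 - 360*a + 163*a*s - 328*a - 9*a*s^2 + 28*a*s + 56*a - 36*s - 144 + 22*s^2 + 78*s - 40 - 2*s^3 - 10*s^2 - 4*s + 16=-150*a^3 + a^2*(95*s - 590) + a*(-9*s^2 + 191*s - 632) - 2*s^3 + 12*s^2 + 38*s - 168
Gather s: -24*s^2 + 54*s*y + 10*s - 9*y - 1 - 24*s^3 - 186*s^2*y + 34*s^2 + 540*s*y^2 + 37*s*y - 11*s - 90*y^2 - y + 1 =-24*s^3 + s^2*(10 - 186*y) + s*(540*y^2 + 91*y - 1) - 90*y^2 - 10*y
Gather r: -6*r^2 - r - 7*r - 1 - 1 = -6*r^2 - 8*r - 2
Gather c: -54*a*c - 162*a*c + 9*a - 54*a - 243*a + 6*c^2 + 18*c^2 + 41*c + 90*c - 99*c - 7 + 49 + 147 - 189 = -288*a + 24*c^2 + c*(32 - 216*a)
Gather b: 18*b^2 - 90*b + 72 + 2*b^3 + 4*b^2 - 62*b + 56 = 2*b^3 + 22*b^2 - 152*b + 128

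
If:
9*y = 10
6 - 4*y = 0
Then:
No Solution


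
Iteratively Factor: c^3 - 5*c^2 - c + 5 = (c + 1)*(c^2 - 6*c + 5) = (c - 5)*(c + 1)*(c - 1)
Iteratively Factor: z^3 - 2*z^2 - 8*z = (z)*(z^2 - 2*z - 8) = z*(z + 2)*(z - 4)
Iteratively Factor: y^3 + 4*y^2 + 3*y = (y)*(y^2 + 4*y + 3) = y*(y + 1)*(y + 3)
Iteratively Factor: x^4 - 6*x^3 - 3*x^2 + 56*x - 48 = (x - 1)*(x^3 - 5*x^2 - 8*x + 48) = (x - 1)*(x + 3)*(x^2 - 8*x + 16) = (x - 4)*(x - 1)*(x + 3)*(x - 4)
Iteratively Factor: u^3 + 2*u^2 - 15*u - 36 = (u + 3)*(u^2 - u - 12) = (u + 3)^2*(u - 4)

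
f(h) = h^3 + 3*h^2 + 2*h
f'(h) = 3*h^2 + 6*h + 2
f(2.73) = 48.17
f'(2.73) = 40.74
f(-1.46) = 0.36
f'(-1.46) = -0.37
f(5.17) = 228.72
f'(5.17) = 113.21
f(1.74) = 17.83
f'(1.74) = 21.52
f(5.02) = 212.15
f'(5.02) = 107.72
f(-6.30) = -143.58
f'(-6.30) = 83.27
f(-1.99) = 0.02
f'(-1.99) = 1.94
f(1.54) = 13.85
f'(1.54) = 18.35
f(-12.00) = -1320.00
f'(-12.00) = 362.00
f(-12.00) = -1320.00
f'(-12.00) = 362.00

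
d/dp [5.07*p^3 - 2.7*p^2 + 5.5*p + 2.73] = 15.21*p^2 - 5.4*p + 5.5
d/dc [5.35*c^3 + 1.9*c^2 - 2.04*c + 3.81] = 16.05*c^2 + 3.8*c - 2.04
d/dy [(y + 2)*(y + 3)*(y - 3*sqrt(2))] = 3*y^2 - 6*sqrt(2)*y + 10*y - 15*sqrt(2) + 6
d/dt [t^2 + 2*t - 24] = 2*t + 2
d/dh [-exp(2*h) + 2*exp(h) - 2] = 2*(1 - exp(h))*exp(h)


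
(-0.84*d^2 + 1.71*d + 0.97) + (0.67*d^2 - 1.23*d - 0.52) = -0.17*d^2 + 0.48*d + 0.45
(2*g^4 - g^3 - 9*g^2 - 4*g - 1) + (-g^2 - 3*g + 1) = 2*g^4 - g^3 - 10*g^2 - 7*g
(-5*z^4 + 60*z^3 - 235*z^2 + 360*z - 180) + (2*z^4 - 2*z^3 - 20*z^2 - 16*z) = -3*z^4 + 58*z^3 - 255*z^2 + 344*z - 180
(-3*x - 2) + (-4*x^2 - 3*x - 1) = -4*x^2 - 6*x - 3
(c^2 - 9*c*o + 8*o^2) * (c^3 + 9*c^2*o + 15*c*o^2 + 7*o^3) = c^5 - 58*c^3*o^2 - 56*c^2*o^3 + 57*c*o^4 + 56*o^5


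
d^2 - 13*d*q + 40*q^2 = (d - 8*q)*(d - 5*q)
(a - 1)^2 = a^2 - 2*a + 1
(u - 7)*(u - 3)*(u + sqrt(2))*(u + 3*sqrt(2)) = u^4 - 10*u^3 + 4*sqrt(2)*u^3 - 40*sqrt(2)*u^2 + 27*u^2 - 60*u + 84*sqrt(2)*u + 126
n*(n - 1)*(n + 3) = n^3 + 2*n^2 - 3*n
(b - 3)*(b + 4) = b^2 + b - 12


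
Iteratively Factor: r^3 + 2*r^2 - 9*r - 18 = (r + 3)*(r^2 - r - 6) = (r - 3)*(r + 3)*(r + 2)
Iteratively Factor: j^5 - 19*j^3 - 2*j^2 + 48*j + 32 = (j - 2)*(j^4 + 2*j^3 - 15*j^2 - 32*j - 16) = (j - 2)*(j + 1)*(j^3 + j^2 - 16*j - 16) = (j - 2)*(j + 1)*(j + 4)*(j^2 - 3*j - 4) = (j - 4)*(j - 2)*(j + 1)*(j + 4)*(j + 1)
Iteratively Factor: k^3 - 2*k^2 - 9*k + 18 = (k - 3)*(k^2 + k - 6) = (k - 3)*(k - 2)*(k + 3)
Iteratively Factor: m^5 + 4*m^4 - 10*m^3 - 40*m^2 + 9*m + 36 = (m + 4)*(m^4 - 10*m^2 + 9) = (m - 3)*(m + 4)*(m^3 + 3*m^2 - m - 3) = (m - 3)*(m - 1)*(m + 4)*(m^2 + 4*m + 3) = (m - 3)*(m - 1)*(m + 1)*(m + 4)*(m + 3)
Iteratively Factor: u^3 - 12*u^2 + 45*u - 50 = (u - 5)*(u^2 - 7*u + 10) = (u - 5)^2*(u - 2)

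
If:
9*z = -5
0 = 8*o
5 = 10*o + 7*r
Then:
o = 0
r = 5/7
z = -5/9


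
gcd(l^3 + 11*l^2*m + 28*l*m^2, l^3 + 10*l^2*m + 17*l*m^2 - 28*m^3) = l^2 + 11*l*m + 28*m^2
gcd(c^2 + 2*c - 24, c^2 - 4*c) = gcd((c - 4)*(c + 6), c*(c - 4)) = c - 4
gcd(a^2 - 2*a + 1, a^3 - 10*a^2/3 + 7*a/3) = a - 1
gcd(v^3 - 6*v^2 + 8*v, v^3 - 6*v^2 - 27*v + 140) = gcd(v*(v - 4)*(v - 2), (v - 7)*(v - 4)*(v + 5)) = v - 4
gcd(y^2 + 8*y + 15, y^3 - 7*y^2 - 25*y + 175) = y + 5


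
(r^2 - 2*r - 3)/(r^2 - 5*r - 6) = (r - 3)/(r - 6)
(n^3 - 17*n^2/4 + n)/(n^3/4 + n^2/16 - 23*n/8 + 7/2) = 4*n*(4*n^2 - 17*n + 4)/(4*n^3 + n^2 - 46*n + 56)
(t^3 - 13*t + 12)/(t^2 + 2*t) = (t^3 - 13*t + 12)/(t*(t + 2))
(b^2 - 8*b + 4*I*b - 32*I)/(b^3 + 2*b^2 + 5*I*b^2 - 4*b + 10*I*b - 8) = (b - 8)/(b^2 + b*(2 + I) + 2*I)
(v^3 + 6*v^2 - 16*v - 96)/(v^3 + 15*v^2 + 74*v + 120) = (v - 4)/(v + 5)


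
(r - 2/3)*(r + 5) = r^2 + 13*r/3 - 10/3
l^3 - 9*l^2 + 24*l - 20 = (l - 5)*(l - 2)^2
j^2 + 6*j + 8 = (j + 2)*(j + 4)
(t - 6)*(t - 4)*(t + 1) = t^3 - 9*t^2 + 14*t + 24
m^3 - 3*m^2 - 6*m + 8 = (m - 4)*(m - 1)*(m + 2)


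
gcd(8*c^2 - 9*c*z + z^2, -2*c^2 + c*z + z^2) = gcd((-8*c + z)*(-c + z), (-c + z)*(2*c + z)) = -c + z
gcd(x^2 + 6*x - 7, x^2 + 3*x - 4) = x - 1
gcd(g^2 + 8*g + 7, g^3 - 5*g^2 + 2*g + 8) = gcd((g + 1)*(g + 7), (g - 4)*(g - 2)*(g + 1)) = g + 1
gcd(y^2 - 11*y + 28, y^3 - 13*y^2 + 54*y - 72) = y - 4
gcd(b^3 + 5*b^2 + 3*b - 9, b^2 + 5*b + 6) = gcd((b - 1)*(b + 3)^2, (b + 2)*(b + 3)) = b + 3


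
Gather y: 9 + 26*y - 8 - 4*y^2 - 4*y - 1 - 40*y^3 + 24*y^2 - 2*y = -40*y^3 + 20*y^2 + 20*y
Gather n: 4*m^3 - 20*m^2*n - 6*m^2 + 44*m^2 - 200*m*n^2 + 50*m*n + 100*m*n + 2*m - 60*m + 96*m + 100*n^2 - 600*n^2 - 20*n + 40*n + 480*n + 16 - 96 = 4*m^3 + 38*m^2 + 38*m + n^2*(-200*m - 500) + n*(-20*m^2 + 150*m + 500) - 80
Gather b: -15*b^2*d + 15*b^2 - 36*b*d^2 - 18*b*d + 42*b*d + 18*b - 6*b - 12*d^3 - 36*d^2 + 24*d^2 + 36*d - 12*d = b^2*(15 - 15*d) + b*(-36*d^2 + 24*d + 12) - 12*d^3 - 12*d^2 + 24*d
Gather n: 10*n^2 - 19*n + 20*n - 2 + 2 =10*n^2 + n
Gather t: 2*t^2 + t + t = 2*t^2 + 2*t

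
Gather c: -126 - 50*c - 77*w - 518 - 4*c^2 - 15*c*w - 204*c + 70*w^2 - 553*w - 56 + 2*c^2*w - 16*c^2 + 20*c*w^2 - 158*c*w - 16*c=c^2*(2*w - 20) + c*(20*w^2 - 173*w - 270) + 70*w^2 - 630*w - 700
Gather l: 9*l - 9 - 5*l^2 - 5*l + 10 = -5*l^2 + 4*l + 1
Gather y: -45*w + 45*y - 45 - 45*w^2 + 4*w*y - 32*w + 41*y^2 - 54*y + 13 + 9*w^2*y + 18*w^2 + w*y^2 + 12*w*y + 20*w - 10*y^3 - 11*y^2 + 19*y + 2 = -27*w^2 - 57*w - 10*y^3 + y^2*(w + 30) + y*(9*w^2 + 16*w + 10) - 30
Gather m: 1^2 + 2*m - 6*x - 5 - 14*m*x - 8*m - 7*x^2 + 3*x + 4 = m*(-14*x - 6) - 7*x^2 - 3*x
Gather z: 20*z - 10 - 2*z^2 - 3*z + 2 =-2*z^2 + 17*z - 8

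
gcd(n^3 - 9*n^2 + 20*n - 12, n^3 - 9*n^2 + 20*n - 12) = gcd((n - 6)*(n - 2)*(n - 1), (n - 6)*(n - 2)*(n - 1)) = n^3 - 9*n^2 + 20*n - 12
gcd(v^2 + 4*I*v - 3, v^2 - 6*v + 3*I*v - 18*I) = v + 3*I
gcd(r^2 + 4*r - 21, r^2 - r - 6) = r - 3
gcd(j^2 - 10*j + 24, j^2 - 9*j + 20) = j - 4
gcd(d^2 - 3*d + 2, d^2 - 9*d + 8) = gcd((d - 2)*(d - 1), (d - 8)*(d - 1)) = d - 1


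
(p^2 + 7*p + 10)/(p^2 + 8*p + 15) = (p + 2)/(p + 3)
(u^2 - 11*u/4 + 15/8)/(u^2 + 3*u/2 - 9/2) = (u - 5/4)/(u + 3)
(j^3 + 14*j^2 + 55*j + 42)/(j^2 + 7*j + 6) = j + 7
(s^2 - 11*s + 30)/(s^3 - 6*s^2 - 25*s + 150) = 1/(s + 5)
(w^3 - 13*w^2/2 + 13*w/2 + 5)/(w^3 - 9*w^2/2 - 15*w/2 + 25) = (2*w + 1)/(2*w + 5)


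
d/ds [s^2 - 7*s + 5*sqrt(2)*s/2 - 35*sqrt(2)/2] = 2*s - 7 + 5*sqrt(2)/2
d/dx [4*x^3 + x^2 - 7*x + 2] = 12*x^2 + 2*x - 7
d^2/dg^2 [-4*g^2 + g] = -8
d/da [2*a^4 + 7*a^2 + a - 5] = 8*a^3 + 14*a + 1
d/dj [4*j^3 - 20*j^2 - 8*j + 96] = 12*j^2 - 40*j - 8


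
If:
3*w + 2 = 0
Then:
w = -2/3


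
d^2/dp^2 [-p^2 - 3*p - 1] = -2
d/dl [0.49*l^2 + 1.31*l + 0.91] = 0.98*l + 1.31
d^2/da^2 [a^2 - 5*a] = 2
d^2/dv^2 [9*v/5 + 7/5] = 0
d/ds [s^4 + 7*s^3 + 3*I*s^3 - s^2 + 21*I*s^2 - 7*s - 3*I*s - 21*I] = 4*s^3 + s^2*(21 + 9*I) + s*(-2 + 42*I) - 7 - 3*I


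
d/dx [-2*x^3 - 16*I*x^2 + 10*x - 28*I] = -6*x^2 - 32*I*x + 10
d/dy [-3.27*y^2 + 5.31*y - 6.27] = 5.31 - 6.54*y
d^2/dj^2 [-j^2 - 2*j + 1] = -2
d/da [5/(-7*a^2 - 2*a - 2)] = 10*(7*a + 1)/(7*a^2 + 2*a + 2)^2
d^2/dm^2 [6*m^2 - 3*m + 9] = 12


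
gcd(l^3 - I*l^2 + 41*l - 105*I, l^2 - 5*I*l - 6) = l - 3*I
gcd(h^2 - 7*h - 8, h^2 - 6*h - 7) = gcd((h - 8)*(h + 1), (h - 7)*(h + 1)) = h + 1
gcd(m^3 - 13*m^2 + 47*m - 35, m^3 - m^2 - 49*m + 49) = m^2 - 8*m + 7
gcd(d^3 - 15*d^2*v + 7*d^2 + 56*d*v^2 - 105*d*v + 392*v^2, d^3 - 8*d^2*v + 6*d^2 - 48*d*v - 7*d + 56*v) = -d^2 + 8*d*v - 7*d + 56*v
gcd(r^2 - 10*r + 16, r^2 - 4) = r - 2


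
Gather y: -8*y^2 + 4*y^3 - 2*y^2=4*y^3 - 10*y^2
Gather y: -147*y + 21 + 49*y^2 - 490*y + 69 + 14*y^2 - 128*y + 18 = 63*y^2 - 765*y + 108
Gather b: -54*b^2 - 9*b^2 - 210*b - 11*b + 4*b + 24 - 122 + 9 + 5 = -63*b^2 - 217*b - 84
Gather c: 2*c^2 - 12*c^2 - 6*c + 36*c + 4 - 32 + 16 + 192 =-10*c^2 + 30*c + 180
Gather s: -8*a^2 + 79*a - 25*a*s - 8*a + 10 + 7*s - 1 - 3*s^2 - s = -8*a^2 + 71*a - 3*s^2 + s*(6 - 25*a) + 9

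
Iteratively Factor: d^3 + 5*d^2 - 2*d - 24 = (d + 3)*(d^2 + 2*d - 8) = (d - 2)*(d + 3)*(d + 4)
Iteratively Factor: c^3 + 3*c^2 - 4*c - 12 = (c - 2)*(c^2 + 5*c + 6) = (c - 2)*(c + 3)*(c + 2)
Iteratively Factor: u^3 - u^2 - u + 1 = (u + 1)*(u^2 - 2*u + 1) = (u - 1)*(u + 1)*(u - 1)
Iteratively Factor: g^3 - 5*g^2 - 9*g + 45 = (g + 3)*(g^2 - 8*g + 15) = (g - 5)*(g + 3)*(g - 3)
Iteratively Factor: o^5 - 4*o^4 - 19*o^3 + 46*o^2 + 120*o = (o)*(o^4 - 4*o^3 - 19*o^2 + 46*o + 120) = o*(o - 5)*(o^3 + o^2 - 14*o - 24) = o*(o - 5)*(o - 4)*(o^2 + 5*o + 6) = o*(o - 5)*(o - 4)*(o + 3)*(o + 2)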